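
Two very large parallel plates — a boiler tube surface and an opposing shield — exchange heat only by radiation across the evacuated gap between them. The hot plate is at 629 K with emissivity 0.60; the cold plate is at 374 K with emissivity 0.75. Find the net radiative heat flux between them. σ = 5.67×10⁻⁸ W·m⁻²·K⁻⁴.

For two infinite grey parallel plates, q = σ(T₁⁴ − T₂⁴)/(1/ε₁ + 1/ε₂ − 1).
T₁⁴ − T₂⁴ = 1.565×10¹¹ − 1.957×10¹⁰ = 1.370×10¹¹ K⁴.
1/ε₁ + 1/ε₂ − 1 = 1.667 + 1.333 − 1 = 2.000.
q = 5.67×10⁻⁸ × 1.370×10¹¹ / 2.000.

q ≈ 3880 W/m²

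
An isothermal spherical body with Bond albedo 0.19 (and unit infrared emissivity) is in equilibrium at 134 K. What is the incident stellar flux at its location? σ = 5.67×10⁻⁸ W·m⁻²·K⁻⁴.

(1−a)S·πr² = σ·4πr²·T⁴ ⇒ S = 4σT⁴/(1−a).
S = 4·5.67×10⁻⁸·3.224×10⁸/0.810.

S ≈ 90.3 W/m²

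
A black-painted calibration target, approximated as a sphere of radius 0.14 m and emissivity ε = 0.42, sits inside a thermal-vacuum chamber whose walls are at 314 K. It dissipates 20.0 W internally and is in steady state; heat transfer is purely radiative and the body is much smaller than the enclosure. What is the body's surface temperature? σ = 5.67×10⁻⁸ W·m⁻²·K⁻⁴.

T ≈ 339 K

For a small grey body in a large enclosure, net radiated power = εσA(T⁴ − T_w⁴).
Steady state: P = εσA(T⁴ − T_w⁴) with A = 4πr² = 0.2463 m².
T⁴ = P/(εσA) + T_w⁴ = 20.0/(0.42·5.67×10⁻⁸·0.2463) + (314)⁴
    = 3.410×10⁹ + 9.721×10⁹ = 1.313×10¹⁰ K⁴.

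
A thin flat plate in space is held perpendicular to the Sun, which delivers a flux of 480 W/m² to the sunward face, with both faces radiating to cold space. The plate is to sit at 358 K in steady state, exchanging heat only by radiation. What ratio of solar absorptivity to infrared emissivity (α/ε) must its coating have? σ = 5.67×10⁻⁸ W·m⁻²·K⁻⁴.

α/ε ≈ 3.88

Balance: αS·A = εσ·2A·T⁴ ⇒ α/ε = 2σT⁴/S.
α/ε = 2·5.67×10⁻⁸·(358)⁴/480 = 2·5.67×10⁻⁸·1.643×10¹⁰/480.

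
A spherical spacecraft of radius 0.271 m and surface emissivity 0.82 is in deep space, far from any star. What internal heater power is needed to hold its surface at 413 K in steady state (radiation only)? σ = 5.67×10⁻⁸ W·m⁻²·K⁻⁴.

P ≈ 1250 W

P = εσ·4πr²·T⁴.
4πr² = 0.9229 m²; T⁴ = 2.909×10¹⁰ K⁴.
P = 0.82·5.67×10⁻⁸·0.9229·2.909×10¹⁰.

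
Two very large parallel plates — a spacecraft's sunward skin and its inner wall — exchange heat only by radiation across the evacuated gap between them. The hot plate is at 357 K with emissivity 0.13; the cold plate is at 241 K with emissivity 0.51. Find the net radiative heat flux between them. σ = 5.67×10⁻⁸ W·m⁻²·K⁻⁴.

For two infinite grey parallel plates, q = σ(T₁⁴ − T₂⁴)/(1/ε₁ + 1/ε₂ − 1).
T₁⁴ − T₂⁴ = 1.624×10¹⁰ − 3.373×10⁹ = 1.287×10¹⁰ K⁴.
1/ε₁ + 1/ε₂ − 1 = 7.692 + 1.961 − 1 = 8.653.
q = 5.67×10⁻⁸ × 1.287×10¹⁰ / 8.653.

q ≈ 84.3 W/m²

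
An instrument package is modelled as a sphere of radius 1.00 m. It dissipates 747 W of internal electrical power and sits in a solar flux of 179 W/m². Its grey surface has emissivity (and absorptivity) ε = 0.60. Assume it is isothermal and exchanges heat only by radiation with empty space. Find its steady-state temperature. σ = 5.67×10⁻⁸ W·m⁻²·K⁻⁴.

At steady state, absorbed solar power + internal power = radiated power.
Absorbed: α·S·A_cross = 0.60·179·3.142 = 337.4 W (cross-section πr²).
Total input = 337.4 + 747 = 1084 W.
Radiated: εσ·A_surf·T⁴ with A_surf = 4πr² = 12.57 m².
T⁴ = 1084/(0.60·5.67×10⁻⁸·12.57) = 2.537×10⁹ K⁴.

T ≈ 224 K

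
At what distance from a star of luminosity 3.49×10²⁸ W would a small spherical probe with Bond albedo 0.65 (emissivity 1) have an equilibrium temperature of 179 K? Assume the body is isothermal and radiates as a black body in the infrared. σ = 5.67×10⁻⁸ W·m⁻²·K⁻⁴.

d ≈ 2.04×10¹² m

For an isothermal black-emitting sphere, (1−a)S·πr² = σ·4πr²·T⁴ ⇒ S = 4σT⁴/(1−a).
S = 4·5.67×10⁻⁸·(179)⁴/0.350 = 665.3 W/m².
Flux falls as S = L/(4πd²), so d = √(L/(4πS)) = √(3.49×10²⁸/(4π·665.3)).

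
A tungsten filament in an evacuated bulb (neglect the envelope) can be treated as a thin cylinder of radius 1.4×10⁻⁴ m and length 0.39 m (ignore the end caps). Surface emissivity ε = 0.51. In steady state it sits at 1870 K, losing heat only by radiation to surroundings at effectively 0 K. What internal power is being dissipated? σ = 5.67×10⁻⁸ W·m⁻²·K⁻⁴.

Steady state: P = εσA T⁴.
A = 2πrL = 3.431×10⁻⁴ m²; T⁴ = (1870)⁴ = 1.223×10¹³ K⁴.
P = 0.51 × 5.67×10⁻⁸ × 3.431×10⁻⁴ × 1.223×10¹³.

P ≈ 121 W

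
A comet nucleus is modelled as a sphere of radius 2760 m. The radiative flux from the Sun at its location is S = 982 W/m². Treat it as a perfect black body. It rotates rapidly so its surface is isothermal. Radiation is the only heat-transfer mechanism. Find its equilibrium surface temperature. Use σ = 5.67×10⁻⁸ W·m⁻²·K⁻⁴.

T ≈ 257 K

At equilibrium, absorbed power = emitted power.
Absorbing cross-section = πr² = 2.393×10⁷ m²; emitting surface = 4πr² = 9.573×10⁷ m² (ratio 4).
S·A_cross = εσ·A_surf·T⁴  ⇒  T⁴ = S/(4σ).
T⁴ = 1.00·982/(4·5.67×10⁻⁸) = 4.330×10⁹ K⁴.
T = (4.330×10⁹)^(1/4).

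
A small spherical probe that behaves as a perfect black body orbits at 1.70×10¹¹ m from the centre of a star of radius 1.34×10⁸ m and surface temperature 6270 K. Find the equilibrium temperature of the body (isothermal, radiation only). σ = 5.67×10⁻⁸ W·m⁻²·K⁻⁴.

The star's surface emits σT_*⁴; at distance d the flux is S = σT_*⁴(R_*/d)².
S = 5.67×10⁻⁸·(6270)⁴·(1.34×10⁸/1.70×10¹¹)² = 54.45 W/m².
For an isothermal sphere T⁴ = (1−a)S/(4σ) = 2.401×10⁸ K⁴.

T ≈ 124 K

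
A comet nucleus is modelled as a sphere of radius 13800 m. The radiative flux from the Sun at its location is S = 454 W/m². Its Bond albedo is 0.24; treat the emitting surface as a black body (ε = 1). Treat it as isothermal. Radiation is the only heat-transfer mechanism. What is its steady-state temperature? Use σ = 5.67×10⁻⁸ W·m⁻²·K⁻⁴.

T ≈ 197 K

At equilibrium, absorbed power = emitted power.
Absorbing cross-section = πr² = 5.983×10⁸ m²; emitting surface = 4πr² = 2.393×10⁹ m² (ratio 4).
(1−a)S·A_cross = εσ·A_surf·T⁴  ⇒  T⁴ = (1−a)S/(4σ).
T⁴ = 0.760·454/(4·5.67×10⁻⁸) = 1.521×10⁹ K⁴.
T = (1.521×10⁹)^(1/4).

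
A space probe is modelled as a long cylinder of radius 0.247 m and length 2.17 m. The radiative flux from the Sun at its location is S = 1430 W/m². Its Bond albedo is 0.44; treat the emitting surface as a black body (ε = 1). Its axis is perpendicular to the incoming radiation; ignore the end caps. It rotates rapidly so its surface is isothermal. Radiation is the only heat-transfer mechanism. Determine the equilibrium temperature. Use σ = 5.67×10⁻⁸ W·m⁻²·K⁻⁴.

At equilibrium, absorbed power = emitted power.
Absorbing cross-section = 2rL = 1.072 m²; emitting surface = 2πrL = 3.368 m² (ratio π).
(1−a)S·A_cross = εσ·A_surf·T⁴  ⇒  T⁴ = (1−a)S/(πσ).
T⁴ = 0.560·1430/(π·5.67×10⁻⁸) = 4.496×10⁹ K⁴.
T = (4.496×10⁹)^(1/4).

T ≈ 259 K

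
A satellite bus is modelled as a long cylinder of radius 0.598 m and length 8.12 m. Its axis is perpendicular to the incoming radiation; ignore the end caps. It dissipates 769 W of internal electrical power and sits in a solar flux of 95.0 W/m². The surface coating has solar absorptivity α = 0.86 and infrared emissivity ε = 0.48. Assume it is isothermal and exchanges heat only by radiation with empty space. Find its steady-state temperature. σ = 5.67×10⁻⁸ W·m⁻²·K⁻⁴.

At steady state, absorbed solar power + internal power = radiated power.
Absorbed: α·S·A_cross = 0.86·95.0·9.712 = 793.4 W (cross-section 2rL).
Total input = 793.4 + 769 = 1562 W.
Radiated: εσ·A_surf·T⁴ with A_surf = 2πrL = 30.51 m².
T⁴ = 1562/(0.48·5.67×10⁻⁸·30.51) = 1.882×10⁹ K⁴.

T ≈ 208 K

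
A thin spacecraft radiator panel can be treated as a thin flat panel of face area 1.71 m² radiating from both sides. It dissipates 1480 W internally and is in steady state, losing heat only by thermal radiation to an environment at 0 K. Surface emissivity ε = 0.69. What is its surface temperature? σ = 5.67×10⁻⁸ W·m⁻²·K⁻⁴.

Steady state: internal power = radiated power, P = εσA T⁴.
Radiating area A = 2·1.71 = 3.420 m².
T⁴ = P/(εσA) = 1480/(0.69·5.67×10⁻⁸·3.420) = 1.106×10¹⁰ K⁴.
T = (1.106×10¹⁰)^(1/4).

T ≈ 324 K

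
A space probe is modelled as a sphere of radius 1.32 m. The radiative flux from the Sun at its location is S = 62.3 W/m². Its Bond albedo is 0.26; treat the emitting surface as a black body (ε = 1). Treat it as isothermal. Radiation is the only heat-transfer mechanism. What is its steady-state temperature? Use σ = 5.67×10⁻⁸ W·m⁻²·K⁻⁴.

At equilibrium, absorbed power = emitted power.
Absorbing cross-section = πr² = 5.474 m²; emitting surface = 4πr² = 21.90 m² (ratio 4).
(1−a)S·A_cross = εσ·A_surf·T⁴  ⇒  T⁴ = (1−a)S/(4σ).
T⁴ = 0.740·62.3/(4·5.67×10⁻⁸) = 2.033×10⁸ K⁴.
T = (2.033×10⁸)^(1/4).

T ≈ 119 K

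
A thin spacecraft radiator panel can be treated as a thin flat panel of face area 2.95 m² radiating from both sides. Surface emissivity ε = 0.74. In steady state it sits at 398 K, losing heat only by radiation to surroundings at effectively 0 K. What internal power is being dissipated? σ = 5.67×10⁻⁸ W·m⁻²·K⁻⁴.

Steady state: P = εσA T⁴.
A = 2·2.95 = 5.900 m²; T⁴ = (398)⁴ = 2.509×10¹⁰ K⁴.
P = 0.74 × 5.67×10⁻⁸ × 5.900 × 2.509×10¹⁰.

P ≈ 6210 W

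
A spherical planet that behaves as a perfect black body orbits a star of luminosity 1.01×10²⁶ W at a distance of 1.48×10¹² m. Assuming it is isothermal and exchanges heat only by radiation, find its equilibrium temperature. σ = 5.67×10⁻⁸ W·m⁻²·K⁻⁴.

T ≈ 63.4 K

First find the stellar flux at distance d: S = L/(4πd²) = 1.01×10²⁶/(4π·(1.48×10¹²)²) = 3.669 W/m².
For an isothermal sphere, absorbed (1−a)S·πr² = emitted σ·4πr²·T⁴, so T⁴ = (1−a)S/(4σ).
T⁴ = 1.00·3.669/(4·5.67×10⁻⁸) = 1.618×10⁷ K⁴.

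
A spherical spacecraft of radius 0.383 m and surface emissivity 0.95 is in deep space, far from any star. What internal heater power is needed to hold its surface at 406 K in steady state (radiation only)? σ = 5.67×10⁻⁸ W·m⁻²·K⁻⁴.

P = εσ·4πr²·T⁴.
4πr² = 1.843 m²; T⁴ = 2.717×10¹⁰ K⁴.
P = 0.95·5.67×10⁻⁸·1.843·2.717×10¹⁰.

P ≈ 2700 W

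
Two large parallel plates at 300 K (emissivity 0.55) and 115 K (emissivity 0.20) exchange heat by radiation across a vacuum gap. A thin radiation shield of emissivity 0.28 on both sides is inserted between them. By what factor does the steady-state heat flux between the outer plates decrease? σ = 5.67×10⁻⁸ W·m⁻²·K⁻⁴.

factor ≈ 2.06

Without shield: q₀ = σΔ(T⁴)/(1/ε₁+1/ε₂−1) with denominator 5.818.
With shield the two gaps are in series; the resistances add: (1/ε₁+1/ε_s−1)+(1/ε_s+1/ε₂−1) = 4.390+7.571 = 11.96.
Heat-flux ratio q₀/q = 11.96/5.818.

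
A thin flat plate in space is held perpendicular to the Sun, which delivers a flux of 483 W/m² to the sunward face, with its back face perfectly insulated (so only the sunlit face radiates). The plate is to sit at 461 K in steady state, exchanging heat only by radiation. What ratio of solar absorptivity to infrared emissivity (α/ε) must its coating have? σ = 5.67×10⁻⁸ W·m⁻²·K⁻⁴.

Balance: αS·A = εσ·1A·T⁴ ⇒ α/ε = σT⁴/S.
α/ε = 5.67×10⁻⁸·(461)⁴/483 = 5.67×10⁻⁸·4.517×10¹⁰/483.

α/ε ≈ 5.30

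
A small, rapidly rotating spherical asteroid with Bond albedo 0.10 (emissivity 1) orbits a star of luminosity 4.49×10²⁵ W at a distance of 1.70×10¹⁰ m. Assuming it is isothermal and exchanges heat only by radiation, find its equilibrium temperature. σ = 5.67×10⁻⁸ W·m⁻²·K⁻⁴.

T ≈ 471 K

First find the stellar flux at distance d: S = L/(4πd²) = 4.49×10²⁵/(4π·(1.70×10¹⁰)²) = 12360 W/m².
For an isothermal sphere, absorbed (1−a)S·πr² = emitted σ·4πr²·T⁴, so T⁴ = (1−a)S/(4σ).
T⁴ = 0.900·12360/(4·5.67×10⁻⁸) = 4.906×10¹⁰ K⁴.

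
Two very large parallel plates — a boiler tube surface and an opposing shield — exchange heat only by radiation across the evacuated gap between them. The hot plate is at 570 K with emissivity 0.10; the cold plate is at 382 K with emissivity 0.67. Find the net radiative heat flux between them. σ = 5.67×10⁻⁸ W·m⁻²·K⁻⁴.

q ≈ 455 W/m²

For two infinite grey parallel plates, q = σ(T₁⁴ − T₂⁴)/(1/ε₁ + 1/ε₂ − 1).
T₁⁴ − T₂⁴ = 1.056×10¹¹ − 2.129×10¹⁰ = 8.427×10¹⁰ K⁴.
1/ε₁ + 1/ε₂ − 1 = 10.00 + 1.493 − 1 = 10.49.
q = 5.67×10⁻⁸ × 8.427×10¹⁰ / 10.49.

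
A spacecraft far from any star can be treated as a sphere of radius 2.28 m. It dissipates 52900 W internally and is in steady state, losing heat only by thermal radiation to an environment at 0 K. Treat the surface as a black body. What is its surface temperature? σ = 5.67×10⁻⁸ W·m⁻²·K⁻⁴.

Steady state: internal power = radiated power, P = εσA T⁴.
Radiating area A = 4πr² = 65.33 m².
T⁴ = P/(εσA) = 52900/(1.0·5.67×10⁻⁸·65.33) = 1.428×10¹⁰ K⁴.
T = (1.428×10¹⁰)^(1/4).

T ≈ 346 K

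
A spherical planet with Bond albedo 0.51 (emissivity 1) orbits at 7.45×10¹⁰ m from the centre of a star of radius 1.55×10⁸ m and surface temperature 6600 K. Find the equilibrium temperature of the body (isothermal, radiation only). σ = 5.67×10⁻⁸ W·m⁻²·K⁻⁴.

T ≈ 178 K

The star's surface emits σT_*⁴; at distance d the flux is S = σT_*⁴(R_*/d)².
S = 5.67×10⁻⁸·(6600)⁴·(1.55×10⁸/7.45×10¹⁰)² = 465.7 W/m².
For an isothermal sphere T⁴ = (1−a)S/(4σ) = 1.006×10⁹ K⁴.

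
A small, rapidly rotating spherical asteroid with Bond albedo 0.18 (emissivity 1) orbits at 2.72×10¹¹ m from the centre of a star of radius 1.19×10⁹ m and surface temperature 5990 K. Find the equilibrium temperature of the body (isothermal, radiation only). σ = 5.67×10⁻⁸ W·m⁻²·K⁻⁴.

The star's surface emits σT_*⁴; at distance d the flux is S = σT_*⁴(R_*/d)².
S = 5.67×10⁻⁸·(5990)⁴·(1.19×10⁹/2.72×10¹¹)² = 1397 W/m².
For an isothermal sphere T⁴ = (1−a)S/(4σ) = 5.051×10⁹ K⁴.

T ≈ 267 K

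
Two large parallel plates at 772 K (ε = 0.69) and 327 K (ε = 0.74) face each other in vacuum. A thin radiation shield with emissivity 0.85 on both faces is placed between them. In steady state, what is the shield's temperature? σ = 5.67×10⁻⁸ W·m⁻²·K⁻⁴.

T_s ≈ 650 K

In steady state the net flux on the hot side equals that on the cold side.
σ(T₁⁴−T_s⁴)/D₁ = σ(T_s⁴−T₂⁴)/D₂, with D₁ = 1/ε₁+1/ε_s−1 = 1.626, D₂ = 1/ε_s+1/ε₂−1 = 1.528.
Solve for T_s⁴: T_s⁴ = (D₂·T₁⁴ + D₁·T₂⁴)/(D₁+D₂) = 1.780×10¹¹ K⁴.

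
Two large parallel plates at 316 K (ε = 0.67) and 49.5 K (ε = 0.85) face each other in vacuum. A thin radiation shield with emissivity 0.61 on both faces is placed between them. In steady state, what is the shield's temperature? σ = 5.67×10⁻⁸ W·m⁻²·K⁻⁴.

In steady state the net flux on the hot side equals that on the cold side.
σ(T₁⁴−T_s⁴)/D₁ = σ(T_s⁴−T₂⁴)/D₂, with D₁ = 1/ε₁+1/ε_s−1 = 2.132, D₂ = 1/ε_s+1/ε₂−1 = 1.816.
Solve for T_s⁴: T_s⁴ = (D₂·T₁⁴ + D₁·T₂⁴)/(D₁+D₂) = 4.590×10⁹ K⁴.

T_s ≈ 260 K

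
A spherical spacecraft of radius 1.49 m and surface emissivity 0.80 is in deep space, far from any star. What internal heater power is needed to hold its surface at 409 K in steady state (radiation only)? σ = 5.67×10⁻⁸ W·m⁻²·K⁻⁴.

P = εσ·4πr²·T⁴.
4πr² = 27.90 m²; T⁴ = 2.798×10¹⁰ K⁴.
P = 0.80·5.67×10⁻⁸·27.90·2.798×10¹⁰.

P ≈ 35400 W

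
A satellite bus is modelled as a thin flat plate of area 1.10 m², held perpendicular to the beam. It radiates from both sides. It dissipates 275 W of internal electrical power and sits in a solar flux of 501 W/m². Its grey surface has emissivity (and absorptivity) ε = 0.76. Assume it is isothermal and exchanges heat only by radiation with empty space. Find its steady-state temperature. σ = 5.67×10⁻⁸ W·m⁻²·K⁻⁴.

T ≈ 292 K

At steady state, absorbed solar power + internal power = radiated power.
Absorbed: α·S·A_cross = 0.76·501·1.100 = 418.8 W (cross-section A).
Total input = 418.8 + 275 = 693.8 W.
Radiated: εσ·A_surf·T⁴ with A_surf = 2A = 2.200 m².
T⁴ = 693.8/(0.76·5.67×10⁻⁸·2.200) = 7.319×10⁹ K⁴.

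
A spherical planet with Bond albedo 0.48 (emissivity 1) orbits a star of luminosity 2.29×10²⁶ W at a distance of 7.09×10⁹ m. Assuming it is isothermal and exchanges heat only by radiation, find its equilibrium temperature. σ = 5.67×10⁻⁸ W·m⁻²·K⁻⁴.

T ≈ 955 K

First find the stellar flux at distance d: S = L/(4πd²) = 2.29×10²⁶/(4π·(7.09×10⁹)²) = 3.625×10⁵ W/m².
For an isothermal sphere, absorbed (1−a)S·πr² = emitted σ·4πr²·T⁴, so T⁴ = (1−a)S/(4σ).
T⁴ = 0.520·3.625×10⁵/(4·5.67×10⁻⁸) = 8.312×10¹¹ K⁴.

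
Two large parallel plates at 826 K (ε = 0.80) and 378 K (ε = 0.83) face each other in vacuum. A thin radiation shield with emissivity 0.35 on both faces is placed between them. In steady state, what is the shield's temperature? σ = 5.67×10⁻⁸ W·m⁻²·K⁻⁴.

In steady state the net flux on the hot side equals that on the cold side.
σ(T₁⁴−T_s⁴)/D₁ = σ(T_s⁴−T₂⁴)/D₂, with D₁ = 1/ε₁+1/ε_s−1 = 3.107, D₂ = 1/ε_s+1/ε₂−1 = 3.062.
Solve for T_s⁴: T_s⁴ = (D₂·T₁⁴ + D₁·T₂⁴)/(D₁+D₂) = 2.413×10¹¹ K⁴.

T_s ≈ 701 K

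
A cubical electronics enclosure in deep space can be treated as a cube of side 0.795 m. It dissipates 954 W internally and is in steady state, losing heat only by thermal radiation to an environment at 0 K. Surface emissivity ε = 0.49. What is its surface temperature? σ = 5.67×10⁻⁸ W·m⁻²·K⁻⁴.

T ≈ 308 K

Steady state: internal power = radiated power, P = εσA T⁴.
Radiating area A = 6L² = 3.792 m².
T⁴ = P/(εσA) = 954/(0.49·5.67×10⁻⁸·3.792) = 9.055×10⁹ K⁴.
T = (9.055×10⁹)^(1/4).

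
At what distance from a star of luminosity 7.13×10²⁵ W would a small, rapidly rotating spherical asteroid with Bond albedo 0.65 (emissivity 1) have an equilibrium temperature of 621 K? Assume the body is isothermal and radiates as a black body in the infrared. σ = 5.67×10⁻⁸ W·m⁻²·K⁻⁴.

For an isothermal black-emitting sphere, (1−a)S·πr² = σ·4πr²·T⁴ ⇒ S = 4σT⁴/(1−a).
S = 4·5.67×10⁻⁸·(621)⁴/0.350 = 96370 W/m².
Flux falls as S = L/(4πd²), so d = √(L/(4πS)) = √(7.13×10²⁵/(4π·96370)).

d ≈ 7.67×10⁹ m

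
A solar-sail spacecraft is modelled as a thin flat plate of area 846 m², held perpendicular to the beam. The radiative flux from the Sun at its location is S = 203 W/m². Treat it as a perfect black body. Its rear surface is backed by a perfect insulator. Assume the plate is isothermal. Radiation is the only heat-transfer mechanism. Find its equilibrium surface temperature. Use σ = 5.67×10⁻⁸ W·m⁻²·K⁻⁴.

T ≈ 245 K

At equilibrium, absorbed power = emitted power.
Absorbing cross-section = A = 846.0 m²; emitting surface = A = 846.0 m² (ratio 1).
S·A_cross = εσ·A_surf·T⁴  ⇒  T⁴ = S/(1σ).
T⁴ = 1.00·203/(1·5.67×10⁻⁸) = 3.580×10⁹ K⁴.
T = (3.580×10⁹)^(1/4).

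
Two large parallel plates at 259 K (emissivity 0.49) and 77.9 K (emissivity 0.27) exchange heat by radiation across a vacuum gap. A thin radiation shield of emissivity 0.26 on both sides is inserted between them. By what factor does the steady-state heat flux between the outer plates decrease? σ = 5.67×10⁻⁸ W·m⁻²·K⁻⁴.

factor ≈ 2.41

Without shield: q₀ = σΔ(T⁴)/(1/ε₁+1/ε₂−1) with denominator 4.745.
With shield the two gaps are in series; the resistances add: (1/ε₁+1/ε_s−1)+(1/ε_s+1/ε₂−1) = 4.887+6.550 = 11.44.
Heat-flux ratio q₀/q = 11.44/4.745.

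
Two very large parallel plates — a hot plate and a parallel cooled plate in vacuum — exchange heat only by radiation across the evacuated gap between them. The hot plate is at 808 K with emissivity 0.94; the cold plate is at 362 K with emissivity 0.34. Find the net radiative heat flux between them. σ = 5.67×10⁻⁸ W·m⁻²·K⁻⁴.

q ≈ 7720 W/m²

For two infinite grey parallel plates, q = σ(T₁⁴ − T₂⁴)/(1/ε₁ + 1/ε₂ − 1).
T₁⁴ − T₂⁴ = 4.262×10¹¹ − 1.717×10¹⁰ = 4.091×10¹¹ K⁴.
1/ε₁ + 1/ε₂ − 1 = 1.064 + 2.941 − 1 = 3.005.
q = 5.67×10⁻⁸ × 4.091×10¹¹ / 3.005.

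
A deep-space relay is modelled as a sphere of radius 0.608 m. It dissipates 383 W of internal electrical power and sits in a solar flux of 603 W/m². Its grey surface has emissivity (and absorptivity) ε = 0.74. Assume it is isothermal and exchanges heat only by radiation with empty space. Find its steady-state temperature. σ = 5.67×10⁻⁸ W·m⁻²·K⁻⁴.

T ≈ 261 K

At steady state, absorbed solar power + internal power = radiated power.
Absorbed: α·S·A_cross = 0.74·603·1.161 = 518.2 W (cross-section πr²).
Total input = 518.2 + 383 = 901.2 W.
Radiated: εσ·A_surf·T⁴ with A_surf = 4πr² = 4.645 m².
T⁴ = 901.2/(0.74·5.67×10⁻⁸·4.645) = 4.624×10⁹ K⁴.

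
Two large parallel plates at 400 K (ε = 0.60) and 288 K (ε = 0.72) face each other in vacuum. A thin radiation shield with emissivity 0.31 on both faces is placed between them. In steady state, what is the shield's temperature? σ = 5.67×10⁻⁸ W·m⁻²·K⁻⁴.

T_s ≈ 355 K

In steady state the net flux on the hot side equals that on the cold side.
σ(T₁⁴−T_s⁴)/D₁ = σ(T_s⁴−T₂⁴)/D₂, with D₁ = 1/ε₁+1/ε_s−1 = 3.892, D₂ = 1/ε_s+1/ε₂−1 = 3.615.
Solve for T_s⁴: T_s⁴ = (D₂·T₁⁴ + D₁·T₂⁴)/(D₁+D₂) = 1.589×10¹⁰ K⁴.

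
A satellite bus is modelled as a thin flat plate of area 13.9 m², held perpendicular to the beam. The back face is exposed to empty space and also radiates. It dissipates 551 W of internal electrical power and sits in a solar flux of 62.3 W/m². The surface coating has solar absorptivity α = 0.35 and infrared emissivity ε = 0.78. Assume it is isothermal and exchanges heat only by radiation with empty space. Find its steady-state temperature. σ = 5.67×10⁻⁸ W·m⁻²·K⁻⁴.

At steady state, absorbed solar power + internal power = radiated power.
Absorbed: α·S·A_cross = 0.35·62.3·13.90 = 303.1 W (cross-section A).
Total input = 303.1 + 551 = 854.1 W.
Radiated: εσ·A_surf·T⁴ with A_surf = 2A = 27.80 m².
T⁴ = 854.1/(0.78·5.67×10⁻⁸·27.80) = 6.947×10⁸ K⁴.

T ≈ 162 K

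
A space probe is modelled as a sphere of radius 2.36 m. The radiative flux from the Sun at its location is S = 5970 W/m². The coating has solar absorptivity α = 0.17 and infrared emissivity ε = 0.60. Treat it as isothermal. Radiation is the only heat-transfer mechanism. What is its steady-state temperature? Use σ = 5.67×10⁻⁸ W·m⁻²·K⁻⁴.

T ≈ 294 K

At equilibrium, absorbed power = emitted power.
Absorbing cross-section = πr² = 17.50 m²; emitting surface = 4πr² = 69.99 m² (ratio 4).
αS·A_cross = εσ·A_surf·T⁴  ⇒  T⁴ = αS/(ε·4σ).
T⁴ = 0.170·5970/(0.60·4·5.67×10⁻⁸) = 7.458×10⁹ K⁴.
T = (7.458×10⁹)^(1/4).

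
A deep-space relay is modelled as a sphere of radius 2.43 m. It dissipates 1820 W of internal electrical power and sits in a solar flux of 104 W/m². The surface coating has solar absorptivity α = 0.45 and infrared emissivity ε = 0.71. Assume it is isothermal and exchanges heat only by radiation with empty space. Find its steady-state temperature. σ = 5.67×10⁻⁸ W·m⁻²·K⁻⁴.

At steady state, absorbed solar power + internal power = radiated power.
Absorbed: α·S·A_cross = 0.45·104·18.55 = 868.2 W (cross-section πr²).
Total input = 868.2 + 1820 = 2688 W.
Radiated: εσ·A_surf·T⁴ with A_surf = 4πr² = 74.20 m².
T⁴ = 2688/(0.71·5.67×10⁻⁸·74.20) = 8.999×10⁸ K⁴.

T ≈ 173 K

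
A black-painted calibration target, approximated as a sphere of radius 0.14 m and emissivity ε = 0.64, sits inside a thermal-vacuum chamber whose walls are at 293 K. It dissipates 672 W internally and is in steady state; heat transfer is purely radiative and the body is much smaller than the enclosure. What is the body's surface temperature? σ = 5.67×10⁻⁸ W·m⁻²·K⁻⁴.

T ≈ 536 K

For a small grey body in a large enclosure, net radiated power = εσA(T⁴ − T_w⁴).
Steady state: P = εσA(T⁴ − T_w⁴) with A = 4πr² = 0.2463 m².
T⁴ = P/(εσA) + T_w⁴ = 672/(0.64·5.67×10⁻⁸·0.2463) + (293)⁴
    = 7.519×10¹⁰ + 7.370×10⁹ = 8.256×10¹⁰ K⁴.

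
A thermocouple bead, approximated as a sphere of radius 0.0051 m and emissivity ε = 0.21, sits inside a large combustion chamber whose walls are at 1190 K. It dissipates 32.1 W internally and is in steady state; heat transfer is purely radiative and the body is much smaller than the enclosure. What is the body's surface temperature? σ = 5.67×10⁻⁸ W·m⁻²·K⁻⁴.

For a small grey body in a large enclosure, net radiated power = εσA(T⁴ − T_w⁴).
Steady state: P = εσA(T⁴ − T_w⁴) with A = 4πr² = 3.269×10⁻⁴ m².
T⁴ = P/(εσA) + T_w⁴ = 32.1/(0.21·5.67×10⁻⁸·3.269×10⁻⁴) + (1190)⁴
    = 8.248×10¹² + 2.005×10¹² = 1.025×10¹³ K⁴.

T ≈ 1790 K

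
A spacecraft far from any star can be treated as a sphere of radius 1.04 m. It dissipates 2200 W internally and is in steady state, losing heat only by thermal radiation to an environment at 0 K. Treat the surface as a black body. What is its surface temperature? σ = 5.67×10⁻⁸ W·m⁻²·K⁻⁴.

T ≈ 231 K

Steady state: internal power = radiated power, P = εσA T⁴.
Radiating area A = 4πr² = 13.59 m².
T⁴ = P/(εσA) = 2200/(1.0·5.67×10⁻⁸·13.59) = 2.855×10⁹ K⁴.
T = (2.855×10⁹)^(1/4).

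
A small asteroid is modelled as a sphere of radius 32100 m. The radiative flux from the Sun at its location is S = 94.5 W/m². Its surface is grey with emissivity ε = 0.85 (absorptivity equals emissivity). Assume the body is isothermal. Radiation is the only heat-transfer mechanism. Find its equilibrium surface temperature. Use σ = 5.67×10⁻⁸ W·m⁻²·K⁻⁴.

T ≈ 143 K

At equilibrium, absorbed power = emitted power.
Absorbing cross-section = πr² = 3.237×10⁹ m²; emitting surface = 4πr² = 1.295×10¹⁰ m² (ratio 4).
εS·A_cross = εσ·A_surf·T⁴  ⇒  T⁴ = S/(4σ)   (ε cancels).
T⁴ = 94.5/(4·5.67×10⁻⁸) = 4.167×10⁸ K⁴.
T = (4.167×10⁸)^(1/4).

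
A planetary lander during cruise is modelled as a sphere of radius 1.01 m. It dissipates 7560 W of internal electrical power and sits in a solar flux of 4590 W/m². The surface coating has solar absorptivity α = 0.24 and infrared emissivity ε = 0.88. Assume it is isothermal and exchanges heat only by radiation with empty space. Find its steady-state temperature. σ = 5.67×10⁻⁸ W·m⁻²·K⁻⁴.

T ≈ 363 K

At steady state, absorbed solar power + internal power = radiated power.
Absorbed: α·S·A_cross = 0.24·4590·3.205 = 3530 W (cross-section πr²).
Total input = 3530 + 7560 = 11090 W.
Radiated: εσ·A_surf·T⁴ with A_surf = 4πr² = 12.82 m².
T⁴ = 11090/(0.88·5.67×10⁻⁸·12.82) = 1.734×10¹⁰ K⁴.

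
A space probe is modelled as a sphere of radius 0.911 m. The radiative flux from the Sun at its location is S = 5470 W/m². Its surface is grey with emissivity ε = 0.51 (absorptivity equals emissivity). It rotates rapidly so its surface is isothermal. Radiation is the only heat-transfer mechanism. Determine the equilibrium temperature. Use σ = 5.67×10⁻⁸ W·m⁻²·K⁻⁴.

T ≈ 394 K

At equilibrium, absorbed power = emitted power.
Absorbing cross-section = πr² = 2.607 m²; emitting surface = 4πr² = 10.43 m² (ratio 4).
εS·A_cross = εσ·A_surf·T⁴  ⇒  T⁴ = S/(4σ)   (ε cancels).
T⁴ = 5470/(4·5.67×10⁻⁸) = 2.412×10¹⁰ K⁴.
T = (2.412×10¹⁰)^(1/4).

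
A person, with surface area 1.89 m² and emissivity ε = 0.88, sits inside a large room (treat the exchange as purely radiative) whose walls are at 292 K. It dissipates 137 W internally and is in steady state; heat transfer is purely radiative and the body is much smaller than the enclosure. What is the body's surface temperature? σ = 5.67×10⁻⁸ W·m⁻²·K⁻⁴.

T ≈ 306 K

For a small grey body in a large enclosure, net radiated power = εσA(T⁴ − T_w⁴).
Steady state: P = εσA(T⁴ − T_w⁴) with A = 1.89 m².
T⁴ = P/(εσA) + T_w⁴ = 137/(0.88·5.67×10⁻⁸·1.890) + (292)⁴
    = 1.453×10⁹ + 7.270×10⁹ = 8.723×10⁹ K⁴.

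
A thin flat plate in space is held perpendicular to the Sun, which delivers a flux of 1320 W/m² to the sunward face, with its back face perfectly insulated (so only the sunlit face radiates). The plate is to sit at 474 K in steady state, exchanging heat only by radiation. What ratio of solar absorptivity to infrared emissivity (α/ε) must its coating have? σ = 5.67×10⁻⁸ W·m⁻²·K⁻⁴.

α/ε ≈ 2.17

Balance: αS·A = εσ·1A·T⁴ ⇒ α/ε = σT⁴/S.
α/ε = 5.67×10⁻⁸·(474)⁴/1320 = 5.67×10⁻⁸·5.048×10¹⁰/1320.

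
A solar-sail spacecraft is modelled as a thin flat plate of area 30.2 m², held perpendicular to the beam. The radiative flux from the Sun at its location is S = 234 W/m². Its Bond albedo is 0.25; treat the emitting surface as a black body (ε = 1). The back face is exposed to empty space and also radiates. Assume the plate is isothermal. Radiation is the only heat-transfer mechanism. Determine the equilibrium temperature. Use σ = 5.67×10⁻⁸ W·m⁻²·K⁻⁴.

At equilibrium, absorbed power = emitted power.
Absorbing cross-section = A = 30.20 m²; emitting surface = 2A = 60.40 m² (ratio 2).
(1−a)S·A_cross = εσ·A_surf·T⁴  ⇒  T⁴ = (1−a)S/(2σ).
T⁴ = 0.750·234/(2·5.67×10⁻⁸) = 1.548×10⁹ K⁴.
T = (1.548×10⁹)^(1/4).

T ≈ 198 K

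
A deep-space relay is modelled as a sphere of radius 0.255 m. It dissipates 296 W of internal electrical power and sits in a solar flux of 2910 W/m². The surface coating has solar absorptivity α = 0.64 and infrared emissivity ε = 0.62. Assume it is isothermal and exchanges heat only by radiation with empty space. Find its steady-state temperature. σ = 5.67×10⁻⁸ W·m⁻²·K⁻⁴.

T ≈ 392 K

At steady state, absorbed solar power + internal power = radiated power.
Absorbed: α·S·A_cross = 0.64·2910·0.2043 = 380.5 W (cross-section πr²).
Total input = 380.5 + 296 = 676.5 W.
Radiated: εσ·A_surf·T⁴ with A_surf = 4πr² = 0.8171 m².
T⁴ = 676.5/(0.62·5.67×10⁻⁸·0.8171) = 2.355×10¹⁰ K⁴.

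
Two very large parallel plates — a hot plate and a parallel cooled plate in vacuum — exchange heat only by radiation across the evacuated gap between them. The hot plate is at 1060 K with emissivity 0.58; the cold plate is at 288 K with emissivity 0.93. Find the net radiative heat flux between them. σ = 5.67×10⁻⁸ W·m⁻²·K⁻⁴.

For two infinite grey parallel plates, q = σ(T₁⁴ − T₂⁴)/(1/ε₁ + 1/ε₂ − 1).
T₁⁴ − T₂⁴ = 1.262×10¹² − 6.880×10⁹ = 1.256×10¹² K⁴.
1/ε₁ + 1/ε₂ − 1 = 1.724 + 1.075 − 1 = 1.799.
q = 5.67×10⁻⁸ × 1.256×10¹² / 1.799.

q ≈ 39600 W/m²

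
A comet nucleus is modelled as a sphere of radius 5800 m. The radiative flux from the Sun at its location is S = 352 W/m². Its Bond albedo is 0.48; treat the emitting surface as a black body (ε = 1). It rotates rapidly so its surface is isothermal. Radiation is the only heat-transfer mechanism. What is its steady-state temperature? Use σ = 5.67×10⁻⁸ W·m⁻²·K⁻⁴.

At equilibrium, absorbed power = emitted power.
Absorbing cross-section = πr² = 1.057×10⁸ m²; emitting surface = 4πr² = 4.227×10⁸ m² (ratio 4).
(1−a)S·A_cross = εσ·A_surf·T⁴  ⇒  T⁴ = (1−a)S/(4σ).
T⁴ = 0.520·352/(4·5.67×10⁻⁸) = 8.071×10⁸ K⁴.
T = (8.071×10⁸)^(1/4).

T ≈ 169 K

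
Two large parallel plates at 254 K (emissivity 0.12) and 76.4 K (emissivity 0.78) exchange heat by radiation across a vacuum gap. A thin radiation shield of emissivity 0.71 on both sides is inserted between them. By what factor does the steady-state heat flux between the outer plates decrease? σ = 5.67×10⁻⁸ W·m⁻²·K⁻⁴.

Without shield: q₀ = σΔ(T⁴)/(1/ε₁+1/ε₂−1) with denominator 8.615.
With shield the two gaps are in series; the resistances add: (1/ε₁+1/ε_s−1)+(1/ε_s+1/ε₂−1) = 8.742+1.691 = 10.43.
Heat-flux ratio q₀/q = 10.43/8.615.

factor ≈ 1.21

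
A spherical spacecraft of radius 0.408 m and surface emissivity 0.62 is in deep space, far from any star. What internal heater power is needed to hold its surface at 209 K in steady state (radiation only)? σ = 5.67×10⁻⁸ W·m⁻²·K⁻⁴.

P ≈ 140 W

P = εσ·4πr²·T⁴.
4πr² = 2.092 m²; T⁴ = 1.908×10⁹ K⁴.
P = 0.62·5.67×10⁻⁸·2.092·1.908×10⁹.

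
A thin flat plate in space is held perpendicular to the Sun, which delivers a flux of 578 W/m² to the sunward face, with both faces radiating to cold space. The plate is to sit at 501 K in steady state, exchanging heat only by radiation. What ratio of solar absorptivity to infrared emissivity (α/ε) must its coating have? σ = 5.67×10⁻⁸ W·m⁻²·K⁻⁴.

α/ε ≈ 12.4

Balance: αS·A = εσ·2A·T⁴ ⇒ α/ε = 2σT⁴/S.
α/ε = 2·5.67×10⁻⁸·(501)⁴/578 = 2·5.67×10⁻⁸·6.300×10¹⁰/578.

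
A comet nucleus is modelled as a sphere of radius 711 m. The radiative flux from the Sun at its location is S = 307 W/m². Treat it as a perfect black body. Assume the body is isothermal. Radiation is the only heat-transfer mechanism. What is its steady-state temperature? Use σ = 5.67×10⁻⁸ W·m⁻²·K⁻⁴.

At equilibrium, absorbed power = emitted power.
Absorbing cross-section = πr² = 1.588×10⁶ m²; emitting surface = 4πr² = 6.353×10⁶ m² (ratio 4).
S·A_cross = εσ·A_surf·T⁴  ⇒  T⁴ = S/(4σ).
T⁴ = 1.00·307/(4·5.67×10⁻⁸) = 1.354×10⁹ K⁴.
T = (1.354×10⁹)^(1/4).

T ≈ 192 K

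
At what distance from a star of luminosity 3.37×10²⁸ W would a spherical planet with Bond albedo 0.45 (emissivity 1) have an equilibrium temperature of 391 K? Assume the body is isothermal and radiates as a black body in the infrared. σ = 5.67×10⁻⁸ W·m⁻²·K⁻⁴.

d ≈ 5.27×10¹¹ m

For an isothermal black-emitting sphere, (1−a)S·πr² = σ·4πr²·T⁴ ⇒ S = 4σT⁴/(1−a).
S = 4·5.67×10⁻⁸·(391)⁴/0.550 = 9638 W/m².
Flux falls as S = L/(4πd²), so d = √(L/(4πS)) = √(3.37×10²⁸/(4π·9638)).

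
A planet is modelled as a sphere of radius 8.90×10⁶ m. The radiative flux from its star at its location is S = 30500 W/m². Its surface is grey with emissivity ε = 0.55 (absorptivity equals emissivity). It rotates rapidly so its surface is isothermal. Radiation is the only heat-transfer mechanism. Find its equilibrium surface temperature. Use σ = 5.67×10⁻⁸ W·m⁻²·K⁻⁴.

T ≈ 606 K

At equilibrium, absorbed power = emitted power.
Absorbing cross-section = πr² = 2.488×10¹⁴ m²; emitting surface = 4πr² = 9.954×10¹⁴ m² (ratio 4).
εS·A_cross = εσ·A_surf·T⁴  ⇒  T⁴ = S/(4σ)   (ε cancels).
T⁴ = 30500/(4·5.67×10⁻⁸) = 1.345×10¹¹ K⁴.
T = (1.345×10¹¹)^(1/4).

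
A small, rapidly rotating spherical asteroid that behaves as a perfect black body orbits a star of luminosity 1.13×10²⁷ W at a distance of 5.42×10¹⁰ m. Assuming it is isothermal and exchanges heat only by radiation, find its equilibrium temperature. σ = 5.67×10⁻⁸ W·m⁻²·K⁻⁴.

T ≈ 606 K

First find the stellar flux at distance d: S = L/(4πd²) = 1.13×10²⁷/(4π·(5.42×10¹⁰)²) = 30610 W/m².
For an isothermal sphere, absorbed (1−a)S·πr² = emitted σ·4πr²·T⁴, so T⁴ = (1−a)S/(4σ).
T⁴ = 1.00·30610/(4·5.67×10⁻⁸) = 1.350×10¹¹ K⁴.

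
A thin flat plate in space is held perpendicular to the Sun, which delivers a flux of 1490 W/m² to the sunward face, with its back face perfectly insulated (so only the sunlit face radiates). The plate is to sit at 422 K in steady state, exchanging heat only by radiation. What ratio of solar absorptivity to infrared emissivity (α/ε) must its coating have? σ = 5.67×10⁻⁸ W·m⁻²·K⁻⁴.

α/ε ≈ 1.21

Balance: αS·A = εσ·1A·T⁴ ⇒ α/ε = σT⁴/S.
α/ε = 5.67×10⁻⁸·(422)⁴/1490 = 5.67×10⁻⁸·3.171×10¹⁰/1490.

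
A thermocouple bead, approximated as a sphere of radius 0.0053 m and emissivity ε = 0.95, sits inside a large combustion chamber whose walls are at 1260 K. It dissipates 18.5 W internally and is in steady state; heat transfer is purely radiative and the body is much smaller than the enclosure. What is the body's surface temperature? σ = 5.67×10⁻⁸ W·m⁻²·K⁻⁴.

T ≈ 1370 K

For a small grey body in a large enclosure, net radiated power = εσA(T⁴ − T_w⁴).
Steady state: P = εσA(T⁴ − T_w⁴) with A = 4πr² = 3.530×10⁻⁴ m².
T⁴ = P/(εσA) + T_w⁴ = 18.5/(0.95·5.67×10⁻⁸·3.530×10⁻⁴) + (1260)⁴
    = 9.730×10¹¹ + 2.520×10¹² = 3.493×10¹² K⁴.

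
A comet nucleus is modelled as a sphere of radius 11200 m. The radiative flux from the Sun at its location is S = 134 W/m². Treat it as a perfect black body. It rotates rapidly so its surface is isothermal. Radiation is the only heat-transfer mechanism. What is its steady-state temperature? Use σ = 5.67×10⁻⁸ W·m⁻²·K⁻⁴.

At equilibrium, absorbed power = emitted power.
Absorbing cross-section = πr² = 3.941×10⁸ m²; emitting surface = 4πr² = 1.576×10⁹ m² (ratio 4).
S·A_cross = εσ·A_surf·T⁴  ⇒  T⁴ = S/(4σ).
T⁴ = 1.00·134/(4·5.67×10⁻⁸) = 5.908×10⁸ K⁴.
T = (5.908×10⁸)^(1/4).

T ≈ 156 K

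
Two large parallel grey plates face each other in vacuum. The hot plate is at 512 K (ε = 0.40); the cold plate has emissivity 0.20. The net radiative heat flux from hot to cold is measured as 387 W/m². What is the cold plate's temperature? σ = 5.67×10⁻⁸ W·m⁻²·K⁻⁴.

T₂ ≈ 395 K

q = σ(T₁⁴ − T₂⁴)/(1/ε₁ + 1/ε₂ − 1); denominator = 6.500.
T₂⁴ = T₁⁴ − q·(1/ε₁+1/ε₂−1)/σ = 6.872×10¹⁰ − 387·6.500/5.67×10⁻⁸
    = 2.435×10¹⁰ K⁴.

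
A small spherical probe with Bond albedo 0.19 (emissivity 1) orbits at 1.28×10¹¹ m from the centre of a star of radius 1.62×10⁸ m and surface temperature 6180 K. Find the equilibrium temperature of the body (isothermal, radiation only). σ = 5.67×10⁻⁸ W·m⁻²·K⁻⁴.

The star's surface emits σT_*⁴; at distance d the flux is S = σT_*⁴(R_*/d)².
S = 5.67×10⁻⁸·(6180)⁴·(1.62×10⁸/1.28×10¹¹)² = 132.5 W/m².
For an isothermal sphere T⁴ = (1−a)S/(4σ) = 4.731×10⁸ K⁴.

T ≈ 147 K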